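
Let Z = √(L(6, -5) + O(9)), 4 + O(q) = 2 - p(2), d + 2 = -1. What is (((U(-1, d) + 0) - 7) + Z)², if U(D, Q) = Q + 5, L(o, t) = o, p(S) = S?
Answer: (5 - √2)² ≈ 12.858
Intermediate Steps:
d = -3 (d = -2 - 1 = -3)
O(q) = -4 (O(q) = -4 + (2 - 1*2) = -4 + (2 - 2) = -4 + 0 = -4)
U(D, Q) = 5 + Q
Z = √2 (Z = √(6 - 4) = √2 ≈ 1.4142)
(((U(-1, d) + 0) - 7) + Z)² = ((((5 - 3) + 0) - 7) + √2)² = (((2 + 0) - 7) + √2)² = ((2 - 7) + √2)² = (-5 + √2)²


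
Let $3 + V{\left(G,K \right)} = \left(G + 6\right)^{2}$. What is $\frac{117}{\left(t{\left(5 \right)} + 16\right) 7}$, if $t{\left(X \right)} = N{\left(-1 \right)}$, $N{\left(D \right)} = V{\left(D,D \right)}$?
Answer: $\frac{117}{266} \approx 0.43985$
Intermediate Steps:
$V{\left(G,K \right)} = -3 + \left(6 + G\right)^{2}$ ($V{\left(G,K \right)} = -3 + \left(G + 6\right)^{2} = -3 + \left(6 + G\right)^{2}$)
$N{\left(D \right)} = -3 + \left(6 + D\right)^{2}$
$t{\left(X \right)} = 22$ ($t{\left(X \right)} = -3 + \left(6 - 1\right)^{2} = -3 + 5^{2} = -3 + 25 = 22$)
$\frac{117}{\left(t{\left(5 \right)} + 16\right) 7} = \frac{117}{\left(22 + 16\right) 7} = \frac{117}{38 \cdot 7} = \frac{117}{266}$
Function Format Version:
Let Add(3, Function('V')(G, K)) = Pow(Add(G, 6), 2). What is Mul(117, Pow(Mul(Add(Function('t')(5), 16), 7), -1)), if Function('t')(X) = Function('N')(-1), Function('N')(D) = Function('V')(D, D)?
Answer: Rational(117, 266) ≈ 0.43985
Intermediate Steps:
Function('V')(G, K) = Add(-3, Pow(Add(6, G), 2)) (Function('V')(G, K) = Add(-3, Pow(Add(G, 6), 2)) = Add(-3, Pow(Add(6, G), 2)))
Function('N')(D) = Add(-3, Pow(Add(6, D), 2))
Function('t')(X) = 22 (Function('t')(X) = Add(-3, Pow(Add(6, -1), 2)) = Add(-3, Pow(5, 2)) = Add(-3, 25) = 22)
Mul(117, Pow(Mul(Add(Function('t')(5), 16), 7), -1)) = Mul(117, Pow(Mul(Add(22, 16), 7), -1)) = Mul(117, Pow(Mul(38, 7), -1)) = Mul(117, Pow(266, -1)) = Mul(117, Rational(1, 266)) = Rational(117, 266)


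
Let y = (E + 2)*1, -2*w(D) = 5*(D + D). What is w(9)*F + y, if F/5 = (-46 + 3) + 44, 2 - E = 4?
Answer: -225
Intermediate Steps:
E = -2 (E = 2 - 1*4 = 2 - 4 = -2)
F = 5 (F = 5*((-46 + 3) + 44) = 5*(-43 + 44) = 5*1 = 5)
w(D) = -5*D (w(D) = -5*(D + D)/2 = -5*2*D/2 = -5*D)
y = 0 (y = (-2 + 2)*1 = 0*1 = 0)
w(9)*F + y = -5*9*5 + 0 = -45*5 + 0 = -225 + 0 = -225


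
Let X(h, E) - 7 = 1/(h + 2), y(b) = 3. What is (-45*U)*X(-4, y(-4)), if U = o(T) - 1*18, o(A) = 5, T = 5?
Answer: 7605/2 ≈ 3802.5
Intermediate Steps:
X(h, E) = 7 + 1/(2 + h) (X(h, E) = 7 + 1/(h + 2) = 7 + 1/(2 + h))
U = -13 (U = 5 - 1*18 = 5 - 18 = -13)
(-45*U)*X(-4, y(-4)) = (-45*(-13))*((15 + 7*(-4))/(2 - 4)) = 585*((15 - 28)/(-2)) = 585*(-1/2*(-13)) = 585*(13/2) = 7605/2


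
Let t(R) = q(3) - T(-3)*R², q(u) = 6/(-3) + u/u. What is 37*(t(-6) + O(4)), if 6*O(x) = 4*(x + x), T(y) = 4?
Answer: -15503/3 ≈ -5167.7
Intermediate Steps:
q(u) = -1 (q(u) = 6*(-⅓) + 1 = -2 + 1 = -1)
O(x) = 4*x/3 (O(x) = (4*(x + x))/6 = (4*(2*x))/6 = (8*x)/6 = 4*x/3)
t(R) = -1 - 4*R²
37*(t(-6) + O(4)) = 37*((-1 - 4*(-6)²) + (4/3)*4) = 37*((-1 - 4*36) + 16/3) = 37*((-1 - 144) + 16/3) = 37*(-145 + 16/3) = 37*(-419/3) = -15503/3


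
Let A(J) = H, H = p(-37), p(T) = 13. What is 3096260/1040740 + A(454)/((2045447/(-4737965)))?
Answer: -2888481514754/106438925539 ≈ -27.137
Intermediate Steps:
H = 13
A(J) = 13
3096260/1040740 + A(454)/((2045447/(-4737965))) = 3096260/1040740 + 13/((2045447/(-4737965))) = 3096260*(1/1040740) + 13/((2045447*(-1/4737965))) = 154813/52037 + 13/(-2045447/4737965) = 154813/52037 + 13*(-4737965/2045447) = 154813/52037 - 61593545/2045447 = -2888481514754/106438925539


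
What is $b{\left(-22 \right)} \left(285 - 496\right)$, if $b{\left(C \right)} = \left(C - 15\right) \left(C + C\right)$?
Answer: $-343508$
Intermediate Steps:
$b{\left(C \right)} = 2 C \left(-15 + C\right)$ ($b{\left(C \right)} = \left(-15 + C\right) 2 C = 2 C \left(-15 + C\right)$)
$b{\left(-22 \right)} \left(285 - 496\right) = 2 \left(-22\right) \left(-15 - 22\right) \left(285 - 496\right) = 2 \left(-22\right) \left(-37\right) \left(-211\right) = 1628 \left(-211\right) = -343508$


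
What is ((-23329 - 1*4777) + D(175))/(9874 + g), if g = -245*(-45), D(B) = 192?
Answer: -27914/20899 ≈ -1.3357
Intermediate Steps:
g = 11025
((-23329 - 1*4777) + D(175))/(9874 + g) = ((-23329 - 1*4777) + 192)/(9874 + 11025) = ((-23329 - 4777) + 192)/20899 = (-28106 + 192)*(1/20899) = -27914*1/20899 = -27914/20899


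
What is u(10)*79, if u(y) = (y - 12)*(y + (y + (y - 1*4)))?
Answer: -4108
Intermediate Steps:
u(y) = (-12 + y)*(-4 + 3*y) (u(y) = (-12 + y)*(y + (y + (y - 4))) = (-12 + y)*(y + (y + (-4 + y))) = (-12 + y)*(y + (-4 + 2*y)) = (-12 + y)*(-4 + 3*y))
u(10)*79 = (48 - 40*10 + 3*10²)*79 = (48 - 400 + 3*100)*79 = (48 - 400 + 300)*79 = -52*79 = -4108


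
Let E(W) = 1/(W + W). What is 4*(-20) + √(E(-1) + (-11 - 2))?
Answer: -80 + 3*I*√6/2 ≈ -80.0 + 3.6742*I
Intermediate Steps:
E(W) = 1/(2*W)
4*(-20) + √(E(-1) + (-11 - 2)) = 4*(-20) + √((½)/(-1) + (-11 - 2)) = -80 + √((½)*(-1) - 13) = -80 + √(-½ - 13) = -80 + √(-27/2) = -80 + 3*I*√6/2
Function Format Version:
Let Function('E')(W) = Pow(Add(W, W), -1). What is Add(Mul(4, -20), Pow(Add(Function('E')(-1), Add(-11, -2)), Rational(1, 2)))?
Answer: Add(-80, Mul(Rational(3, 2), I, Pow(6, Rational(1, 2)))) ≈ Add(-80.000, Mul(3.6742, I))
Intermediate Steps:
Function('E')(W) = Mul(Rational(1, 2), Pow(W, -1)) (Function('E')(W) = Pow(Mul(2, W), -1) = Mul(Rational(1, 2), Pow(W, -1)))
Add(Mul(4, -20), Pow(Add(Function('E')(-1), Add(-11, -2)), Rational(1, 2))) = Add(Mul(4, -20), Pow(Add(Mul(Rational(1, 2), Pow(-1, -1)), Add(-11, -2)), Rational(1, 2))) = Add(-80, Pow(Add(Mul(Rational(1, 2), -1), -13), Rational(1, 2))) = Add(-80, Pow(Add(Rational(-1, 2), -13), Rational(1, 2))) = Add(-80, Pow(Rational(-27, 2), Rational(1, 2))) = Add(-80, Mul(Rational(3, 2), I, Pow(6, Rational(1, 2))))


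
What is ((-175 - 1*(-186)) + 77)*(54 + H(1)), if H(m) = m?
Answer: 4840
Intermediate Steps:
((-175 - 1*(-186)) + 77)*(54 + H(1)) = ((-175 - 1*(-186)) + 77)*(54 + 1) = ((-175 + 186) + 77)*55 = (11 + 77)*55 = 88*55 = 4840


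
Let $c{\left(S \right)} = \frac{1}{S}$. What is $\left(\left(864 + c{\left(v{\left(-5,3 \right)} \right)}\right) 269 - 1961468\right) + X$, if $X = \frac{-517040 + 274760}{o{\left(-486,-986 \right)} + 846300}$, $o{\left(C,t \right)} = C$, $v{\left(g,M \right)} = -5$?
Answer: $- \frac{1218751779501}{704845} \approx -1.7291 \cdot 10^{6}$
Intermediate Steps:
$X = - \frac{40380}{140969}$ ($X = \frac{-517040 + 274760}{-486 + 846300} = - \frac{242280}{845814} = \left(-242280\right) \frac{1}{845814} = - \frac{40380}{140969} \approx -0.28645$)
$\left(\left(864 + c{\left(v{\left(-5,3 \right)} \right)}\right) 269 - 1961468\right) + X = \left(\left(864 + \frac{1}{-5}\right) 269 - 1961468\right) - \frac{40380}{140969} = \left(\left(864 - \frac{1}{5}\right) 269 - 1961468\right) - \frac{40380}{140969} = \left(\frac{4319}{5} \cdot 269 - 1961468\right) - \frac{40380}{140969} = \left(\frac{1161811}{5} - 1961468\right) - \frac{40380}{140969} = - \frac{8645529}{5} - \frac{40380}{140969} = - \frac{1218751779501}{704845}$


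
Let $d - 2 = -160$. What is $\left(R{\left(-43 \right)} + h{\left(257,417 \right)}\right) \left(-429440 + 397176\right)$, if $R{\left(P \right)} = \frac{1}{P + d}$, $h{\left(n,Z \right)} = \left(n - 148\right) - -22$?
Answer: $- \frac{849511120}{201} \approx -4.2264 \cdot 10^{6}$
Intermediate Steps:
$h{\left(n,Z \right)} = -126 + n$ ($h{\left(n,Z \right)} = \left(-148 + n\right) + 22 = -126 + n$)
$d = -158$ ($d = 2 - 160 = -158$)
$R{\left(P \right)} = \frac{1}{-158 + P}$ ($R{\left(P \right)} = \frac{1}{P - 158} = \frac{1}{-158 + P}$)
$\left(R{\left(-43 \right)} + h{\left(257,417 \right)}\right) \left(-429440 + 397176\right) = \left(\frac{1}{-158 - 43} + \left(-126 + 257\right)\right) \left(-429440 + 397176\right) = \left(\frac{1}{-201} + 131\right) \left(-32264\right) = \left(- \frac{1}{201} + 131\right) \left(-32264\right) = \frac{26330}{201} \left(-32264\right) = - \frac{849511120}{201}$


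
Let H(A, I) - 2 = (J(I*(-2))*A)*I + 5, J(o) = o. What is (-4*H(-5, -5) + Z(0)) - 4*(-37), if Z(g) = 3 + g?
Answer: -877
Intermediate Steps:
H(A, I) = 7 - 2*A*I² (H(A, I) = 2 + (((I*(-2))*A)*I + 5) = 2 + (((-2*I)*A)*I + 5) = 2 + ((-2*A*I)*I + 5) = 2 + (-2*A*I² + 5) = 2 + (5 - 2*A*I²) = 7 - 2*A*I²)
(-4*H(-5, -5) + Z(0)) - 4*(-37) = (-4*(7 - 2*(-5)*(-5)²) + (3 + 0)) - 4*(-37) = (-4*(7 - 2*(-5)*25) + 3) + 148 = (-4*(7 + 250) + 3) + 148 = (-4*257 + 3) + 148 = (-1028 + 3) + 148 = -1025 + 148 = -877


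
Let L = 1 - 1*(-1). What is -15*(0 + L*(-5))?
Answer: 150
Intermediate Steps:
L = 2 (L = 1 + 1 = 2)
-15*(0 + L*(-5)) = -15*(0 + 2*(-5)) = -15*(0 - 10) = -15*(-10) = 150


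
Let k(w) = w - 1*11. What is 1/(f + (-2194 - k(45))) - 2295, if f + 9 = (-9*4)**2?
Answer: -2159596/941 ≈ -2295.0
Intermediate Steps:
k(w) = -11 + w (k(w) = w - 11 = -11 + w)
f = 1287 (f = -9 + (-9*4)**2 = -9 + (-36)**2 = -9 + 1296 = 1287)
1/(f + (-2194 - k(45))) - 2295 = 1/(1287 + (-2194 - (-11 + 45))) - 2295 = 1/(1287 + (-2194 - 1*34)) - 2295 = 1/(1287 + (-2194 - 34)) - 2295 = 1/(1287 - 2228) - 2295 = 1/(-941) - 2295 = -1/941 - 2295 = -2159596/941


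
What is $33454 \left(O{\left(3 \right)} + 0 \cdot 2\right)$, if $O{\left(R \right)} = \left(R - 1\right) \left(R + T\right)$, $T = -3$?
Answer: $0$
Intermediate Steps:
$O{\left(R \right)} = \left(-1 + R\right) \left(-3 + R\right)$ ($O{\left(R \right)} = \left(R - 1\right) \left(R - 3\right) = \left(-1 + R\right) \left(-3 + R\right)$)
$33454 \left(O{\left(3 \right)} + 0 \cdot 2\right) = 33454 \left(\left(3 + 3^{2} - 12\right) + 0 \cdot 2\right) = 33454 \left(\left(3 + 9 - 12\right) + 0\right) = 33454 \left(0 + 0\right) = 33454 \cdot 0 = 0$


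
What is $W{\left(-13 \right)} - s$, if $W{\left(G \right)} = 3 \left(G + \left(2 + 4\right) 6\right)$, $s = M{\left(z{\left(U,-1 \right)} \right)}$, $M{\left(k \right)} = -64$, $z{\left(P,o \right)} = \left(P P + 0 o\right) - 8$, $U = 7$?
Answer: $133$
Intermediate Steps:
$z{\left(P,o \right)} = -8 + P^{2}$ ($z{\left(P,o \right)} = \left(P^{2} + 0\right) - 8 = P^{2} - 8 = -8 + P^{2}$)
$s = -64$
$W{\left(G \right)} = 108 + 3 G$ ($W{\left(G \right)} = 3 \left(G + 6 \cdot 6\right) = 3 \left(G + 36\right) = 3 \left(36 + G\right) = 108 + 3 G$)
$W{\left(-13 \right)} - s = \left(108 + 3 \left(-13\right)\right) - -64 = \left(108 - 39\right) + 64 = 69 + 64 = 133$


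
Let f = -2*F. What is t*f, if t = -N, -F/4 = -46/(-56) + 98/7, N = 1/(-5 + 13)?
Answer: -415/28 ≈ -14.821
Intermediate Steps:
N = ⅛ (N = 1/8 = ⅛ ≈ 0.12500)
F = -415/7 (F = -4*(-46/(-56) + 98/7) = -4*(-46*(-1/56) + 98*(⅐)) = -4*(23/28 + 14) = -4*415/28 = -415/7 ≈ -59.286)
f = 830/7 (f = -2*(-415/7) = 830/7 ≈ 118.57)
t = -⅛ (t = -1*⅛ = -⅛ ≈ -0.12500)
t*f = -⅛*830/7 = -415/28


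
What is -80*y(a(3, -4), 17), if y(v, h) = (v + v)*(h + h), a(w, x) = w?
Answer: -16320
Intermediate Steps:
y(v, h) = 4*h*v (y(v, h) = (2*v)*(2*h) = 4*h*v)
-80*y(a(3, -4), 17) = -320*17*3 = -80*204 = -16320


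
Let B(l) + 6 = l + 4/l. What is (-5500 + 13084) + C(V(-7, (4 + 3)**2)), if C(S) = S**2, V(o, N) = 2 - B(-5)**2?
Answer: 16511761/625 ≈ 26419.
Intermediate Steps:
B(l) = -6 + l + 4/l (B(l) = -6 + (l + 4/l) = -6 + l + 4/l)
V(o, N) = -3431/25 (V(o, N) = 2 - (-6 - 5 + 4/(-5))**2 = 2 - (-6 - 5 + 4*(-1/5))**2 = 2 - (-6 - 5 - 4/5)**2 = 2 - (-59/5)**2 = 2 - 1*3481/25 = 2 - 3481/25 = -3431/25)
(-5500 + 13084) + C(V(-7, (4 + 3)**2)) = (-5500 + 13084) + (-3431/25)**2 = 7584 + 11771761/625 = 16511761/625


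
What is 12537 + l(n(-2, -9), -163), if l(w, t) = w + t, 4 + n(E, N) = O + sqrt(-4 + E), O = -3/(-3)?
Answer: 12371 + I*sqrt(6) ≈ 12371.0 + 2.4495*I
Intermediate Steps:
O = 1 (O = -3*(-1/3) = 1)
n(E, N) = -3 + sqrt(-4 + E) (n(E, N) = -4 + (1 + sqrt(-4 + E)) = -3 + sqrt(-4 + E))
l(w, t) = t + w
12537 + l(n(-2, -9), -163) = 12537 + (-163 + (-3 + sqrt(-4 - 2))) = 12537 + (-163 + (-3 + sqrt(-6))) = 12537 + (-163 + (-3 + I*sqrt(6))) = 12537 + (-166 + I*sqrt(6)) = 12371 + I*sqrt(6)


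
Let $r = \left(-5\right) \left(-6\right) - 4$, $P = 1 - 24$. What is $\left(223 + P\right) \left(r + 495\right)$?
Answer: $104200$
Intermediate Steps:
$P = -23$ ($P = 1 - 24 = -23$)
$r = 26$ ($r = 30 - 4 = 26$)
$\left(223 + P\right) \left(r + 495\right) = \left(223 - 23\right) \left(26 + 495\right) = 200 \cdot 521 = 104200$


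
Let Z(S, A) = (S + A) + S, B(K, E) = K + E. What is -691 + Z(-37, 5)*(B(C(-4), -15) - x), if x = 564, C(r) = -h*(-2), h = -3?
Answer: 39674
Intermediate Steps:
C(r) = -6 (C(r) = -1*(-3)*(-2) = 3*(-2) = -6)
B(K, E) = E + K
Z(S, A) = A + 2*S (Z(S, A) = (A + S) + S = A + 2*S)
-691 + Z(-37, 5)*(B(C(-4), -15) - x) = -691 + (5 + 2*(-37))*((-15 - 6) - 1*564) = -691 + (5 - 74)*(-21 - 564) = -691 - 69*(-585) = -691 + 40365 = 39674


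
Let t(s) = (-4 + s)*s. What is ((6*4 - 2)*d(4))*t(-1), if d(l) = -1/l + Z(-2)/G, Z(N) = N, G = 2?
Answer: -275/2 ≈ -137.50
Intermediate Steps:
d(l) = -1 - 1/l (d(l) = -1/l - 2/2 = -1/l - 2*½ = -1/l - 1 = -1 - 1/l)
t(s) = s*(-4 + s)
((6*4 - 2)*d(4))*t(-1) = ((6*4 - 2)*((-1 - 1*4)/4))*(-(-4 - 1)) = ((24 - 2)*((-1 - 4)/4))*(-1*(-5)) = (22*((¼)*(-5)))*5 = (22*(-5/4))*5 = -55/2*5 = -275/2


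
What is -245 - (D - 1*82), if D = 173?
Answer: -336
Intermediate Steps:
-245 - (D - 1*82) = -245 - (173 - 1*82) = -245 - (173 - 82) = -245 - 1*91 = -245 - 91 = -336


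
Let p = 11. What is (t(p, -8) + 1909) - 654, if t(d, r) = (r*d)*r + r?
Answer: 1951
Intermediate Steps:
t(d, r) = r + d*r² (t(d, r) = (d*r)*r + r = d*r² + r = r + d*r²)
(t(p, -8) + 1909) - 654 = (-8*(1 + 11*(-8)) + 1909) - 654 = (-8*(1 - 88) + 1909) - 654 = (-8*(-87) + 1909) - 654 = (696 + 1909) - 654 = 2605 - 654 = 1951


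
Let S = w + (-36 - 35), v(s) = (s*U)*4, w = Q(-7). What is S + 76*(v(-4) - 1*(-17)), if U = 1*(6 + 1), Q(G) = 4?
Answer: -7287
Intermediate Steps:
U = 7 (U = 1*7 = 7)
w = 4
v(s) = 28*s (v(s) = (s*7)*4 = (7*s)*4 = 28*s)
S = -67 (S = 4 + (-36 - 35) = 4 - 71 = -67)
S + 76*(v(-4) - 1*(-17)) = -67 + 76*(28*(-4) - 1*(-17)) = -67 + 76*(-112 + 17) = -67 + 76*(-95) = -67 - 7220 = -7287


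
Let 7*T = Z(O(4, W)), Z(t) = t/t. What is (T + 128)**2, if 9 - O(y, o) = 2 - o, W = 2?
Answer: 804609/49 ≈ 16421.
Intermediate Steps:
O(y, o) = 7 + o (O(y, o) = 9 - (2 - o) = 9 + (-2 + o) = 7 + o)
Z(t) = 1
T = 1/7 (T = (1/7)*1 = 1/7 ≈ 0.14286)
(T + 128)**2 = (1/7 + 128)**2 = (897/7)**2 = 804609/49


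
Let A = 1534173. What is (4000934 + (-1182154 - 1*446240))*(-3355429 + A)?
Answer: -4321002710240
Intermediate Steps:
(4000934 + (-1182154 - 1*446240))*(-3355429 + A) = (4000934 + (-1182154 - 1*446240))*(-3355429 + 1534173) = (4000934 + (-1182154 - 446240))*(-1821256) = (4000934 - 1628394)*(-1821256) = 2372540*(-1821256) = -4321002710240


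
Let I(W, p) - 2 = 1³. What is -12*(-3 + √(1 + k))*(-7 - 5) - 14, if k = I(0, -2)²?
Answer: -446 + 144*√10 ≈ 9.3680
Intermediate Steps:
I(W, p) = 3 (I(W, p) = 2 + 1³ = 2 + 1 = 3)
k = 9 (k = 3² = 9)
-12*(-3 + √(1 + k))*(-7 - 5) - 14 = -12*(-3 + √(1 + 9))*(-7 - 5) - 14 = -12*(-3 + √10)*(-12) - 14 = -12*(36 - 12*√10) - 14 = (-432 + 144*√10) - 14 = -446 + 144*√10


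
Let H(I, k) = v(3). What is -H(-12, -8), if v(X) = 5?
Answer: -5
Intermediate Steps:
H(I, k) = 5
-H(-12, -8) = -1*5 = -5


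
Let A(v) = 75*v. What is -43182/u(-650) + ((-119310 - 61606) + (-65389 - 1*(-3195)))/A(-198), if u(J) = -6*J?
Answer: 1022921/193050 ≈ 5.2987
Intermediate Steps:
-43182/u(-650) + ((-119310 - 61606) + (-65389 - 1*(-3195)))/A(-198) = -43182/((-6*(-650))) + ((-119310 - 61606) + (-65389 - 1*(-3195)))/((75*(-198))) = -43182/3900 + (-180916 + (-65389 + 3195))/(-14850) = -43182*1/3900 + (-180916 - 62194)*(-1/14850) = -7197/650 - 243110*(-1/14850) = -7197/650 + 24311/1485 = 1022921/193050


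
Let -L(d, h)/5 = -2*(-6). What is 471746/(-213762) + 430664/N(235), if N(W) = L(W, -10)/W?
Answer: -60094538409/35627 ≈ -1.6868e+6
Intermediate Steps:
L(d, h) = -60 (L(d, h) = -(-10)*(-6) = -5*12 = -60)
N(W) = -60/W
471746/(-213762) + 430664/N(235) = 471746/(-213762) + 430664/((-60/235)) = 471746*(-1/213762) + 430664/((-60*1/235)) = -235873/106881 + 430664/(-12/47) = -235873/106881 + 430664*(-47/12) = -235873/106881 - 5060302/3 = -60094538409/35627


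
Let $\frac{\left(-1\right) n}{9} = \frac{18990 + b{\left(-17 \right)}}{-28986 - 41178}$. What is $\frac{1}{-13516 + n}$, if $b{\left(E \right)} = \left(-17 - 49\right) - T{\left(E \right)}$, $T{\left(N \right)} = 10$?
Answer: $- \frac{3898}{52675911} \approx -7.4 \cdot 10^{-5}$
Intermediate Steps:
$b{\left(E \right)} = -76$ ($b{\left(E \right)} = \left(-17 - 49\right) - 10 = -66 - 10 = -76$)
$n = \frac{9457}{3898}$ ($n = - 9 \frac{18990 - 76}{-28986 - 41178} = - 9 \frac{18914}{-70164} = - 9 \cdot 18914 \left(- \frac{1}{70164}\right) = \left(-9\right) \left(- \frac{9457}{35082}\right) = \frac{9457}{3898} \approx 2.4261$)
$\frac{1}{-13516 + n} = \frac{1}{-13516 + \frac{9457}{3898}} = \frac{1}{- \frac{52675911}{3898}} = - \frac{3898}{52675911}$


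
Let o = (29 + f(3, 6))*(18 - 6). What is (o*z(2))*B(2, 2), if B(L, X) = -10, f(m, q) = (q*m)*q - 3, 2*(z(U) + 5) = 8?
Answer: 16080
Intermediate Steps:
z(U) = -1 (z(U) = -5 + (½)*8 = -5 + 4 = -1)
f(m, q) = -3 + m*q² (f(m, q) = (m*q)*q - 3 = m*q² - 3 = -3 + m*q²)
o = 1608 (o = (29 + (-3 + 3*6²))*(18 - 6) = (29 + (-3 + 3*36))*12 = (29 + (-3 + 108))*12 = (29 + 105)*12 = 134*12 = 1608)
(o*z(2))*B(2, 2) = (1608*(-1))*(-10) = -1608*(-10) = 16080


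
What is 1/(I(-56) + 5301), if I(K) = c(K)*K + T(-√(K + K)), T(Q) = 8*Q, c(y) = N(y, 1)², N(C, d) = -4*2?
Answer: 1717/2955257 + 32*I*√7/2955257 ≈ 0.000581 + 2.8649e-5*I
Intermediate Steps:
N(C, d) = -8
c(y) = 64 (c(y) = (-8)² = 64)
I(K) = 64*K - 8*√2*√K (I(K) = 64*K + 8*(-√(K + K)) = 64*K + 8*(-√(2*K)) = 64*K + 8*(-√2*√K) = 64*K - 8*√2*√K)
1/(I(-56) + 5301) = 1/((64*(-56) - 8*√2*√(-56)) + 5301) = 1/((-3584 - 8*√2*2*I*√14) + 5301) = 1/((-3584 - 32*I*√7) + 5301) = 1/(1717 - 32*I*√7)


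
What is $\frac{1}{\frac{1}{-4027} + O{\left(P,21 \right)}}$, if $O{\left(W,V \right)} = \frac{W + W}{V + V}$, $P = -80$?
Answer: $- \frac{84567}{322181} \approx -0.26248$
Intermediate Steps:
$O{\left(W,V \right)} = \frac{W}{V}$ ($O{\left(W,V \right)} = \frac{2 W}{2 V} = 2 W \frac{1}{2 V} = \frac{W}{V}$)
$\frac{1}{\frac{1}{-4027} + O{\left(P,21 \right)}} = \frac{1}{\frac{1}{-4027} - \frac{80}{21}} = \frac{1}{- \frac{1}{4027} - \frac{80}{21}} = \frac{1}{- \frac{322181}{84567}} = - \frac{84567}{322181}$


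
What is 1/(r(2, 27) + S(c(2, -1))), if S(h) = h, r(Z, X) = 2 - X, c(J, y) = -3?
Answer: -1/28 ≈ -0.035714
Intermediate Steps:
1/(r(2, 27) + S(c(2, -1))) = 1/((2 - 1*27) - 3) = 1/((2 - 27) - 3) = 1/(-25 - 3) = 1/(-28) = -1/28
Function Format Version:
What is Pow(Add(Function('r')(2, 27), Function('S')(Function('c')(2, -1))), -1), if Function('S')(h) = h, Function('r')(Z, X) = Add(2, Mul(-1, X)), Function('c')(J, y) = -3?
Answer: Rational(-1, 28) ≈ -0.035714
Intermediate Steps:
Pow(Add(Function('r')(2, 27), Function('S')(Function('c')(2, -1))), -1) = Pow(Add(Add(2, Mul(-1, 27)), -3), -1) = Pow(Add(Add(2, -27), -3), -1) = Pow(Add(-25, -3), -1) = Pow(-28, -1) = Rational(-1, 28)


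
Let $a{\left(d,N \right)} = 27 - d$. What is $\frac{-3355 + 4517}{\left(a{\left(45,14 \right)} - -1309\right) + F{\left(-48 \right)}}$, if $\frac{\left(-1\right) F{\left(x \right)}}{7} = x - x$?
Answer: $\frac{1162}{1291} \approx 0.90008$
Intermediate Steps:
$F{\left(x \right)} = 0$ ($F{\left(x \right)} = - 7 \left(x - x\right) = \left(-7\right) 0 = 0$)
$\frac{-3355 + 4517}{\left(a{\left(45,14 \right)} - -1309\right) + F{\left(-48 \right)}} = \frac{-3355 + 4517}{\left(\left(27 - 45\right) - -1309\right) + 0} = \frac{1162}{\left(\left(27 - 45\right) + 1309\right) + 0} = \frac{1162}{\left(-18 + 1309\right) + 0} = \frac{1162}{1291 + 0} = \frac{1162}{1291}$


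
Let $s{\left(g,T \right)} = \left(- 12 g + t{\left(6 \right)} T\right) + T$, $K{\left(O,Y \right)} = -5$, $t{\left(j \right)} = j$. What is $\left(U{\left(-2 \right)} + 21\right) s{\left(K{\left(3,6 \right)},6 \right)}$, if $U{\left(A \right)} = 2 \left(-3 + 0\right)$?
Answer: $1530$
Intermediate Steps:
$U{\left(A \right)} = -6$ ($U{\left(A \right)} = 2 \left(-3\right) = -6$)
$s{\left(g,T \right)} = - 12 g + 7 T$ ($s{\left(g,T \right)} = \left(- 12 g + 6 T\right) + T = - 12 g + 7 T$)
$\left(U{\left(-2 \right)} + 21\right) s{\left(K{\left(3,6 \right)},6 \right)} = \left(-6 + 21\right) \left(\left(-12\right) \left(-5\right) + 7 \cdot 6\right) = 15 \left(60 + 42\right) = 15 \cdot 102 = 1530$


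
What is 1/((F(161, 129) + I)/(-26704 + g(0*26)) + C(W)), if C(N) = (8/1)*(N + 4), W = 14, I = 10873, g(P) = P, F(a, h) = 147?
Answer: 6676/958589 ≈ 0.0069644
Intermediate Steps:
C(N) = 32 + 8*N (C(N) = (8*1)*(4 + N) = 8*(4 + N) = 32 + 8*N)
1/((F(161, 129) + I)/(-26704 + g(0*26)) + C(W)) = 1/((147 + 10873)/(-26704 + 0*26) + (32 + 8*14)) = 1/(11020/(-26704 + 0) + (32 + 112)) = 1/(11020/(-26704) + 144) = 1/(11020*(-1/26704) + 144) = 1/(-2755/6676 + 144) = 1/(958589/6676) = 6676/958589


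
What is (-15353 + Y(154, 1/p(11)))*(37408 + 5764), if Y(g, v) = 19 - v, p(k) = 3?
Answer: -1986041516/3 ≈ -6.6201e+8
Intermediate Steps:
(-15353 + Y(154, 1/p(11)))*(37408 + 5764) = (-15353 + (19 - 1/3))*(37408 + 5764) = (-15353 + (19 - 1*⅓))*43172 = (-15353 + (19 - ⅓))*43172 = (-15353 + 56/3)*43172 = -46003/3*43172 = -1986041516/3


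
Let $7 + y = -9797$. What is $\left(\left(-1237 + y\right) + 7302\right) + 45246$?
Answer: $41507$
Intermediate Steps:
$y = -9804$ ($y = -7 - 9797 = -9804$)
$\left(\left(-1237 + y\right) + 7302\right) + 45246 = \left(\left(-1237 - 9804\right) + 7302\right) + 45246 = \left(-11041 + 7302\right) + 45246 = -3739 + 45246 = 41507$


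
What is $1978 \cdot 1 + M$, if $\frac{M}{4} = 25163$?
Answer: $102630$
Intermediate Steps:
$M = 100652$ ($M = 4 \cdot 25163 = 100652$)
$1978 \cdot 1 + M = 1978 \cdot 1 + 100652 = 1978 + 100652 = 102630$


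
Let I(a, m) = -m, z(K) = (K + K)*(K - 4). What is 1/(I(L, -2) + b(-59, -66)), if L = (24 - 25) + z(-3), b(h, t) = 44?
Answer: 1/46 ≈ 0.021739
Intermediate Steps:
z(K) = 2*K*(-4 + K) (z(K) = (2*K)*(-4 + K) = 2*K*(-4 + K))
L = 41 (L = (24 - 25) + 2*(-3)*(-4 - 3) = -1 + 2*(-3)*(-7) = -1 + 42 = 41)
1/(I(L, -2) + b(-59, -66)) = 1/(-1*(-2) + 44) = 1/(2 + 44) = 1/46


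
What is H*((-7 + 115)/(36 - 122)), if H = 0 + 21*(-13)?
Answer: 14742/43 ≈ 342.84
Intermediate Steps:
H = -273 (H = 0 - 273 = -273)
H*((-7 + 115)/(36 - 122)) = -273*(-7 + 115)/(36 - 122) = -29484/(-86) = -29484*(-1)/86 = -273*(-54/43) = 14742/43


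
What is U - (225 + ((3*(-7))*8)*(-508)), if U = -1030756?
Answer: -1116325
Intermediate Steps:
U - (225 + ((3*(-7))*8)*(-508)) = -1030756 - (225 + ((3*(-7))*8)*(-508)) = -1030756 - (225 - 21*8*(-508)) = -1030756 - (225 - 168*(-508)) = -1030756 - (225 + 85344) = -1030756 - 1*85569 = -1030756 - 85569 = -1116325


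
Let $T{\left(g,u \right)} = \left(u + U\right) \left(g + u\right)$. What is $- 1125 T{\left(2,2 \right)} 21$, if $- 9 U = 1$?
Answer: $-178500$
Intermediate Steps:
$U = - \frac{1}{9}$ ($U = \left(- \frac{1}{9}\right) 1 = - \frac{1}{9} \approx -0.11111$)
$T{\left(g,u \right)} = \left(- \frac{1}{9} + u\right) \left(g + u\right)$ ($T{\left(g,u \right)} = \left(u - \frac{1}{9}\right) \left(g + u\right) = \left(- \frac{1}{9} + u\right) \left(g + u\right)$)
$- 1125 T{\left(2,2 \right)} 21 = - 1125 \left(2^{2} - \frac{2}{9} - \frac{2}{9} + 2 \cdot 2\right) 21 = - 1125 \left(4 - \frac{2}{9} - \frac{2}{9} + 4\right) 21 = - 1125 \cdot \frac{68}{9} \cdot 21 = \left(-1125\right) \frac{476}{3} = -178500$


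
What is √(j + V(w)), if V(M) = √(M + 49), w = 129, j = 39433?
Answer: √(39433 + √178) ≈ 198.61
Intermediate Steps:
V(M) = √(49 + M)
√(j + V(w)) = √(39433 + √(49 + 129)) = √(39433 + √178)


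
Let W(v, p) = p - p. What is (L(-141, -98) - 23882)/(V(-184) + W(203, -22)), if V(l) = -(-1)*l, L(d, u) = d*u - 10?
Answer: 219/4 ≈ 54.750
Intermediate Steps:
L(d, u) = -10 + d*u
W(v, p) = 0
V(l) = l
(L(-141, -98) - 23882)/(V(-184) + W(203, -22)) = ((-10 - 141*(-98)) - 23882)/(-184 + 0) = ((-10 + 13818) - 23882)/(-184) = (13808 - 23882)*(-1/184) = -10074*(-1/184) = 219/4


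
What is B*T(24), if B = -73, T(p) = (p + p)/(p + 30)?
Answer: -584/9 ≈ -64.889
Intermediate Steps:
T(p) = 2*p/(30 + p) (T(p) = (2*p)/(30 + p) = 2*p/(30 + p))
B*T(24) = -146*24/(30 + 24) = -146*24/54 = -73*8/9 = -584/9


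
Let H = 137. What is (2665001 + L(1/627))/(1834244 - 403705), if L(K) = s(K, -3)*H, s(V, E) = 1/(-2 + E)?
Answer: 13324868/7152695 ≈ 1.8629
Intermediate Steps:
L(K) = -137/5 (L(K) = 137/(-2 - 3) = 137/(-5) = -⅕*137 = -137/5)
(2665001 + L(1/627))/(1834244 - 403705) = (2665001 - 137/5)/(1834244 - 403705) = (13324868/5)/1430539 = (13324868/5)*(1/1430539) = 13324868/7152695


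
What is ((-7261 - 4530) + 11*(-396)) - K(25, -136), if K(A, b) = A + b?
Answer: -16036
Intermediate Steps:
((-7261 - 4530) + 11*(-396)) - K(25, -136) = ((-7261 - 4530) + 11*(-396)) - (25 - 136) = (-11791 - 4356) - 1*(-111) = -16147 + 111 = -16036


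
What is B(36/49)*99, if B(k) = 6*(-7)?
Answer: -4158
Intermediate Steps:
B(k) = -42
B(36/49)*99 = -42*99 = -4158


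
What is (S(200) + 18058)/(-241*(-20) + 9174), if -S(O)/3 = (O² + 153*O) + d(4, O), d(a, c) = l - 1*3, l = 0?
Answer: -193733/13994 ≈ -13.844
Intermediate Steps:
d(a, c) = -3 (d(a, c) = 0 - 1*3 = 0 - 3 = -3)
S(O) = 9 - 459*O - 3*O² (S(O) = -3*((O² + 153*O) - 3) = -3*(-3 + O² + 153*O) = 9 - 459*O - 3*O²)
(S(200) + 18058)/(-241*(-20) + 9174) = ((9 - 459*200 - 3*200²) + 18058)/(-241*(-20) + 9174) = ((9 - 91800 - 3*40000) + 18058)/(4820 + 9174) = ((9 - 91800 - 120000) + 18058)/13994 = (-211791 + 18058)*(1/13994) = -193733*1/13994 = -193733/13994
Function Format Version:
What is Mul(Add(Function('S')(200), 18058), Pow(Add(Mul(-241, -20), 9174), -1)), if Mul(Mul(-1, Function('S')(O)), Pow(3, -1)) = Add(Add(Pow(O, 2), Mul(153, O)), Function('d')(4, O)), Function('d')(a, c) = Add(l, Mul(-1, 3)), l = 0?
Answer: Rational(-193733, 13994) ≈ -13.844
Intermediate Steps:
Function('d')(a, c) = -3 (Function('d')(a, c) = Add(0, Mul(-1, 3)) = Add(0, -3) = -3)
Function('S')(O) = Add(9, Mul(-459, O), Mul(-3, Pow(O, 2))) (Function('S')(O) = Mul(-3, Add(Add(Pow(O, 2), Mul(153, O)), -3)) = Mul(-3, Add(-3, Pow(O, 2), Mul(153, O))) = Add(9, Mul(-459, O), Mul(-3, Pow(O, 2))))
Mul(Add(Function('S')(200), 18058), Pow(Add(Mul(-241, -20), 9174), -1)) = Mul(Add(Add(9, Mul(-459, 200), Mul(-3, Pow(200, 2))), 18058), Pow(Add(Mul(-241, -20), 9174), -1)) = Mul(Add(Add(9, -91800, Mul(-3, 40000)), 18058), Pow(Add(4820, 9174), -1)) = Mul(Add(Add(9, -91800, -120000), 18058), Pow(13994, -1)) = Mul(Add(-211791, 18058), Rational(1, 13994)) = Mul(-193733, Rational(1, 13994)) = Rational(-193733, 13994)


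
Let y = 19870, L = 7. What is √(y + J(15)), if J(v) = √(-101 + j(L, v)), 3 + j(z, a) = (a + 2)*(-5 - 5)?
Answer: √(19870 + I*√274) ≈ 140.96 + 0.0587*I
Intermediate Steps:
j(z, a) = -23 - 10*a (j(z, a) = -3 + (a + 2)*(-5 - 5) = -3 + (2 + a)*(-10) = -3 + (-20 - 10*a) = -23 - 10*a)
J(v) = √(-124 - 10*v) (J(v) = √(-101 + (-23 - 10*v)) = √(-124 - 10*v))
√(y + J(15)) = √(19870 + √(-124 - 10*15)) = √(19870 + √(-124 - 150)) = √(19870 + √(-274)) = √(19870 + I*√274)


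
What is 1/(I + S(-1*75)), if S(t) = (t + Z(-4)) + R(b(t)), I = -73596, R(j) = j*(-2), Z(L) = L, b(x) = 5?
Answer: -1/73685 ≈ -1.3571e-5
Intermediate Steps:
R(j) = -2*j
S(t) = -14 + t (S(t) = (t - 4) - 2*5 = (-4 + t) - 10 = -14 + t)
1/(I + S(-1*75)) = 1/(-73596 + (-14 - 1*75)) = 1/(-73596 + (-14 - 75)) = 1/(-73596 - 89) = 1/(-73685) = -1/73685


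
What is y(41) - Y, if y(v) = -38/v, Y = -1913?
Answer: 78395/41 ≈ 1912.1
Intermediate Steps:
y(41) - Y = -38/41 - 1*(-1913) = -38*1/41 + 1913 = -38/41 + 1913 = 78395/41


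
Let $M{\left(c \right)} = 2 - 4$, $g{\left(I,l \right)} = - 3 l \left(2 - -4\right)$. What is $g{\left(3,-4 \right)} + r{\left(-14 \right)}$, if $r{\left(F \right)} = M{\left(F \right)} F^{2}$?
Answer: $-320$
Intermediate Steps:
$g{\left(I,l \right)} = - 18 l$ ($g{\left(I,l \right)} = - 3 l \left(2 + 4\right) = - 3 l 6 = - 18 l$)
$M{\left(c \right)} = -2$
$r{\left(F \right)} = - 2 F^{2}$
$g{\left(3,-4 \right)} + r{\left(-14 \right)} = \left(-18\right) \left(-4\right) - 2 \left(-14\right)^{2} = 72 - 392 = -320$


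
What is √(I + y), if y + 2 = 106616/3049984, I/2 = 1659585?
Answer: √7538143724421387/47656 ≈ 1821.9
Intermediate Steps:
I = 3319170 (I = 2*1659585 = 3319170)
y = -749169/381248 (y = -2 + 106616/3049984 = -2 + 106616*(1/3049984) = -2 + 13327/381248 = -749169/381248 ≈ -1.9650)
√(I + y) = √(3319170 - 749169/381248) = √(1265426174991/381248) = √7538143724421387/47656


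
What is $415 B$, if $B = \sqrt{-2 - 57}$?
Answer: $415 i \sqrt{59} \approx 3187.7 i$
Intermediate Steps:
$B = i \sqrt{59}$ ($B = \sqrt{-59} = i \sqrt{59} \approx 7.6811 i$)
$415 B = 415 i \sqrt{59}$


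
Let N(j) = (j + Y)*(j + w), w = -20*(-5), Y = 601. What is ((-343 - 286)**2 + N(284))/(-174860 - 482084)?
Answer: -735481/656944 ≈ -1.1195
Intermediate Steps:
w = 100
N(j) = (100 + j)*(601 + j) (N(j) = (j + 601)*(j + 100) = (601 + j)*(100 + j) = (100 + j)*(601 + j))
((-343 - 286)**2 + N(284))/(-174860 - 482084) = ((-343 - 286)**2 + (60100 + 284**2 + 701*284))/(-174860 - 482084) = ((-629)**2 + (60100 + 80656 + 199084))/(-656944) = (395641 + 339840)*(-1/656944) = 735481*(-1/656944) = -735481/656944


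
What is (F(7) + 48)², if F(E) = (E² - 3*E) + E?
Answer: 6889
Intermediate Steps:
F(E) = E² - 2*E
(F(7) + 48)² = (7*(-2 + 7) + 48)² = (7*5 + 48)² = (35 + 48)² = 83² = 6889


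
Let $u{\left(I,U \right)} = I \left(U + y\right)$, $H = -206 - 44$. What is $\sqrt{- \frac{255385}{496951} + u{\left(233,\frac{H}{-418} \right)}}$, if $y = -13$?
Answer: $\frac{i \sqrt{184482368985856711}}{7989443} \approx 53.76 i$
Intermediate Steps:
$H = -250$ ($H = -206 - 44 = -250$)
$u{\left(I,U \right)} = I \left(-13 + U\right)$ ($u{\left(I,U \right)} = I \left(U - 13\right) = I \left(-13 + U\right)$)
$\sqrt{- \frac{255385}{496951} + u{\left(233,\frac{H}{-418} \right)}} = \sqrt{- \frac{255385}{496951} + 233 \left(-13 - \frac{250}{-418}\right)} = \sqrt{\left(-255385\right) \frac{1}{496951} + 233 \left(-13 - - \frac{125}{209}\right)} = \sqrt{- \frac{19645}{38227} + 233 \left(-13 + \frac{125}{209}\right)} = \sqrt{- \frac{19645}{38227} + 233 \left(- \frac{2592}{209}\right)} = \sqrt{- \frac{19645}{38227} - \frac{603936}{209}} = \sqrt{- \frac{23090767277}{7989443}} = \frac{i \sqrt{184482368985856711}}{7989443}$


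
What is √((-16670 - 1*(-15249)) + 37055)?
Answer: √35634 ≈ 188.77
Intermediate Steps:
√((-16670 - 1*(-15249)) + 37055) = √((-16670 + 15249) + 37055) = √(-1421 + 37055) = √35634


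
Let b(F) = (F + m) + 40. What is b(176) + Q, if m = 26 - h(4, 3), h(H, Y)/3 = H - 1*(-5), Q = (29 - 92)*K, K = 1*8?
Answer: -289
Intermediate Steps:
K = 8
Q = -504 (Q = (29 - 92)*8 = -63*8 = -504)
h(H, Y) = 15 + 3*H (h(H, Y) = 3*(H - 1*(-5)) = 3*(H + 5) = 3*(5 + H) = 15 + 3*H)
m = -1 (m = 26 - (15 + 3*4) = 26 - (15 + 12) = 26 - 1*27 = 26 - 27 = -1)
b(F) = 39 + F (b(F) = (F - 1) + 40 = (-1 + F) + 40 = 39 + F)
b(176) + Q = (39 + 176) - 504 = 215 - 504 = -289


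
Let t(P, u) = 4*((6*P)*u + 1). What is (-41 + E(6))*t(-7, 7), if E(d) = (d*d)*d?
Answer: -205100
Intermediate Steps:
t(P, u) = 4 + 24*P*u (t(P, u) = 4*(6*P*u + 1) = 4*(1 + 6*P*u) = 4 + 24*P*u)
E(d) = d³ (E(d) = d²*d = d³)
(-41 + E(6))*t(-7, 7) = (-41 + 6³)*(4 + 24*(-7)*7) = (-41 + 216)*(4 - 1176) = 175*(-1172) = -205100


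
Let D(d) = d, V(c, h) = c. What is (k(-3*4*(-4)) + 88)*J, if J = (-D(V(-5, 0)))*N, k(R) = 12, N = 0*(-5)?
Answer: 0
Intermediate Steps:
N = 0
J = 0 (J = -1*(-5)*0 = 5*0 = 0)
(k(-3*4*(-4)) + 88)*J = (12 + 88)*0 = 100*0 = 0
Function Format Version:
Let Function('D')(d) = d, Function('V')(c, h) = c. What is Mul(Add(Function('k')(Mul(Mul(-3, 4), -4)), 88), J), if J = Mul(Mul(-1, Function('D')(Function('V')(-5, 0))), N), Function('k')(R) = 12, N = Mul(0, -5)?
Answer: 0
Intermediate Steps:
N = 0
J = 0 (J = Mul(Mul(-1, -5), 0) = Mul(5, 0) = 0)
Mul(Add(Function('k')(Mul(Mul(-3, 4), -4)), 88), J) = Mul(Add(12, 88), 0) = Mul(100, 0) = 0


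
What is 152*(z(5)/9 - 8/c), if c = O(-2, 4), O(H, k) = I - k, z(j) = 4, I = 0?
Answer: 3344/9 ≈ 371.56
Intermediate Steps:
O(H, k) = -k (O(H, k) = 0 - k = -k)
c = -4 (c = -1*4 = -4)
152*(z(5)/9 - 8/c) = 152*(4/9 - 8/(-4)) = 152*(4*(⅑) - 8*(-¼)) = 152*(4/9 + 2) = 152*(22/9) = 3344/9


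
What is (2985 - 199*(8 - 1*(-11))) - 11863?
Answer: -12659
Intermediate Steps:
(2985 - 199*(8 - 1*(-11))) - 11863 = (2985 - 199*(8 + 11)) - 11863 = (2985 - 199*19) - 11863 = (2985 - 3781) - 11863 = -796 - 11863 = -12659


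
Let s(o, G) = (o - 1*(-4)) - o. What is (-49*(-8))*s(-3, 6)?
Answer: 1568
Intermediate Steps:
s(o, G) = 4 (s(o, G) = (o + 4) - o = (4 + o) - o = 4)
(-49*(-8))*s(-3, 6) = -49*(-8)*4 = 392*4 = 1568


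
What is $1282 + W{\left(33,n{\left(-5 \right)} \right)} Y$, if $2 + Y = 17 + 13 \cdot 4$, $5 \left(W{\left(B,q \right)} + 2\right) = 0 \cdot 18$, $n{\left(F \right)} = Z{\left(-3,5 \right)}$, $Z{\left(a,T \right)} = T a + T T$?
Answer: $1148$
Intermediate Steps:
$Z{\left(a,T \right)} = T^{2} + T a$ ($Z{\left(a,T \right)} = T a + T^{2} = T^{2} + T a$)
$n{\left(F \right)} = 10$ ($n{\left(F \right)} = 5 \left(5 - 3\right) = 5 \cdot 2 = 10$)
$W{\left(B,q \right)} = -2$ ($W{\left(B,q \right)} = -2 + \frac{0 \cdot 18}{5} = -2 + \frac{1}{5} \cdot 0 = -2 + 0 = -2$)
$Y = 67$ ($Y = -2 + \left(17 + 13 \cdot 4\right) = -2 + \left(17 + 52\right) = -2 + 69 = 67$)
$1282 + W{\left(33,n{\left(-5 \right)} \right)} Y = 1282 - 134 = 1148$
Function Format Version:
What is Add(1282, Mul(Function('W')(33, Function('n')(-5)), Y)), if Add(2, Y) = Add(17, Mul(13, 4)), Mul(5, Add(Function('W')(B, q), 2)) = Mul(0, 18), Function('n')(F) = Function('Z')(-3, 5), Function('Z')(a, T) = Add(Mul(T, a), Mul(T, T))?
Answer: 1148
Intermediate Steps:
Function('Z')(a, T) = Add(Pow(T, 2), Mul(T, a)) (Function('Z')(a, T) = Add(Mul(T, a), Pow(T, 2)) = Add(Pow(T, 2), Mul(T, a)))
Function('n')(F) = 10 (Function('n')(F) = Mul(5, Add(5, -3)) = Mul(5, 2) = 10)
Function('W')(B, q) = -2 (Function('W')(B, q) = Add(-2, Mul(Rational(1, 5), Mul(0, 18))) = Add(-2, Mul(Rational(1, 5), 0)) = Add(-2, 0) = -2)
Y = 67 (Y = Add(-2, Add(17, Mul(13, 4))) = Add(-2, Add(17, 52)) = Add(-2, 69) = 67)
Add(1282, Mul(Function('W')(33, Function('n')(-5)), Y)) = Add(1282, Mul(-2, 67)) = Add(1282, -134) = 1148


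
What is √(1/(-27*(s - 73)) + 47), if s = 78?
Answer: 2*√23790/45 ≈ 6.8551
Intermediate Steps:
√(1/(-27*(s - 73)) + 47) = √(1/(-27*(78 - 73)) + 47) = √(1/(-27*5) + 47) = √(1/(-135) + 47) = √(-1/135 + 47) = √(6344/135) = 2*√23790/45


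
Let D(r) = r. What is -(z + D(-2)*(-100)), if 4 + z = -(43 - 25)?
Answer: -178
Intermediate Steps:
z = -22 (z = -4 - (43 - 25) = -4 - 1*18 = -4 - 18 = -22)
-(z + D(-2)*(-100)) = -(-22 - 2*(-100)) = -(-22 + 200) = -1*178 = -178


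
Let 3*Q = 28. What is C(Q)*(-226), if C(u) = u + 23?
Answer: -21922/3 ≈ -7307.3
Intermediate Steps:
Q = 28/3 (Q = (1/3)*28 = 28/3 ≈ 9.3333)
C(u) = 23 + u
C(Q)*(-226) = (23 + 28/3)*(-226) = (97/3)*(-226) = -21922/3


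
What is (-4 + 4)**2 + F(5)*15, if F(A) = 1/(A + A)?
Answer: 3/2 ≈ 1.5000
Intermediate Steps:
F(A) = 1/(2*A)
(-4 + 4)**2 + F(5)*15 = (-4 + 4)**2 + ((1/2)/5)*15 = 0**2 + ((1/2)*(1/5))*15 = 0 + (1/10)*15 = 0 + 3/2 = 3/2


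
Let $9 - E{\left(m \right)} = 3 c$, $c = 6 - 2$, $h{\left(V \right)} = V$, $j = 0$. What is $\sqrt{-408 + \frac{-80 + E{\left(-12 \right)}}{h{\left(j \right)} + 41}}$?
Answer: $\frac{i \sqrt{689251}}{41} \approx 20.249 i$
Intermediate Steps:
$c = 4$ ($c = 6 - 2 = 4$)
$E{\left(m \right)} = -3$ ($E{\left(m \right)} = 9 - 3 \cdot 4 = 9 - 12 = -3$)
$\sqrt{-408 + \frac{-80 + E{\left(-12 \right)}}{h{\left(j \right)} + 41}} = \sqrt{-408 + \frac{-80 - 3}{0 + 41}} = \sqrt{-408 - \frac{83}{41}} = \sqrt{- \frac{16811}{41}} = \frac{i \sqrt{689251}}{41}$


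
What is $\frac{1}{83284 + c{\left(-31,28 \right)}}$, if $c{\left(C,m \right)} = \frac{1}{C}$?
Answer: $\frac{31}{2581803} \approx 1.2007 \cdot 10^{-5}$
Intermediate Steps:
$\frac{1}{83284 + c{\left(-31,28 \right)}} = \frac{1}{83284 + \frac{1}{-31}} = \frac{1}{83284 - \frac{1}{31}} = \frac{1}{\frac{2581803}{31}} = \frac{31}{2581803}$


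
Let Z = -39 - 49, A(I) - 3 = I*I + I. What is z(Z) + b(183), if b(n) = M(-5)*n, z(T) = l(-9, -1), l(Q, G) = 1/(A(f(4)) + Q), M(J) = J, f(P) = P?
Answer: -12809/14 ≈ -914.93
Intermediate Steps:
A(I) = 3 + I + I² (A(I) = 3 + (I*I + I) = 3 + (I² + I) = 3 + (I + I²) = 3 + I + I²)
l(Q, G) = 1/(23 + Q) (l(Q, G) = 1/((3 + 4 + 4²) + Q) = 1/((3 + 4 + 16) + Q) = 1/(23 + Q))
Z = -88
z(T) = 1/14 (z(T) = 1/(23 - 9) = 1/14)
b(n) = -5*n
z(Z) + b(183) = 1/14 - 5*183 = 1/14 - 915 = -12809/14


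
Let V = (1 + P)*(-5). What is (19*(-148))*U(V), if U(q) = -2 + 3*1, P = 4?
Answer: -2812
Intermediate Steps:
V = -25 (V = (1 + 4)*(-5) = 5*(-5) = -25)
U(q) = 1 (U(q) = -2 + 3 = 1)
(19*(-148))*U(V) = (19*(-148))*1 = -2812*1 = -2812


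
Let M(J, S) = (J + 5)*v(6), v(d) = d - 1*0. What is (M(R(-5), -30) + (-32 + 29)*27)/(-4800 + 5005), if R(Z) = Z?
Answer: -81/205 ≈ -0.39512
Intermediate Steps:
v(d) = d (v(d) = d + 0 = d)
M(J, S) = 30 + 6*J (M(J, S) = (J + 5)*6 = (5 + J)*6 = 30 + 6*J)
(M(R(-5), -30) + (-32 + 29)*27)/(-4800 + 5005) = ((30 + 6*(-5)) + (-32 + 29)*27)/(-4800 + 5005) = ((30 - 30) - 3*27)/205 = (0 - 81)*(1/205) = -81*1/205 = -81/205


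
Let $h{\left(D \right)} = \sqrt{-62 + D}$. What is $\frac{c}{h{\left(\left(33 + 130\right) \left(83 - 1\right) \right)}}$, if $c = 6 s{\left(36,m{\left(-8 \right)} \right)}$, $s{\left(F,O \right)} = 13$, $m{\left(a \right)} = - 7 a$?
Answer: $\frac{39 \sqrt{3326}}{3326} \approx 0.67624$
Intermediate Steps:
$c = 78$ ($c = 6 \cdot 13 = 78$)
$\frac{c}{h{\left(\left(33 + 130\right) \left(83 - 1\right) \right)}} = \frac{78}{\sqrt{-62 + \left(33 + 130\right) \left(83 - 1\right)}} = \frac{78}{\sqrt{-62 + 163 \cdot 82}} = \frac{78}{\sqrt{-62 + 13366}} = \frac{78}{\sqrt{13304}} = \frac{78}{2 \sqrt{3326}} = 78 \frac{\sqrt{3326}}{6652} = \frac{39 \sqrt{3326}}{3326}$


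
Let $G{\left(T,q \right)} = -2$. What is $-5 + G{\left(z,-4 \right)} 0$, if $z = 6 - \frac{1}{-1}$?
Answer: $-5$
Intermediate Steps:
$z = 7$ ($z = 6 - -1 = 6 + 1 = 7$)
$-5 + G{\left(z,-4 \right)} 0 = -5 - 0 = -5 + 0 = -5$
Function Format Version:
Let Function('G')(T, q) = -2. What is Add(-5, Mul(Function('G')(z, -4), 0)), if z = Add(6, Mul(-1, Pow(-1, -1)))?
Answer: -5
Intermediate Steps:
z = 7 (z = Add(6, Mul(-1, -1)) = Add(6, 1) = 7)
Add(-5, Mul(Function('G')(z, -4), 0)) = Add(-5, Mul(-2, 0)) = Add(-5, 0) = -5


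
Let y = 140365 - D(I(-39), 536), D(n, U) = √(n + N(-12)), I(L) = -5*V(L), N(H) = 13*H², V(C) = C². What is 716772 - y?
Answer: 576407 + 21*I*√13 ≈ 5.7641e+5 + 75.717*I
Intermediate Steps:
I(L) = -5*L²
D(n, U) = √(1872 + n) (D(n, U) = √(n + 13*(-12)²) = √(n + 13*144) = √(n + 1872) = √(1872 + n))
y = 140365 - 21*I*√13 (y = 140365 - √(1872 - 5*(-39)²) = 140365 - √(1872 - 5*1521) = 140365 - √(1872 - 7605) = 140365 - √(-5733) = 140365 - 21*I*√13 ≈ 1.4037e+5 - 75.717*I)
716772 - y = 716772 - (140365 - 21*I*√13) = 716772 + (-140365 + 21*I*√13) = 576407 + 21*I*√13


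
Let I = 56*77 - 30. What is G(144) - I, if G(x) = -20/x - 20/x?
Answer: -77081/18 ≈ -4282.3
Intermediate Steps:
I = 4282 (I = 4312 - 30 = 4282)
G(x) = -40/x
G(144) - I = -40/144 - 1*4282 = -40*1/144 - 4282 = -5/18 - 4282 = -77081/18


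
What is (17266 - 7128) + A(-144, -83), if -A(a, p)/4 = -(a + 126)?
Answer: 10066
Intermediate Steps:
A(a, p) = 504 + 4*a (A(a, p) = -(-4)*(a + 126) = -(-4)*(126 + a) = -4*(-126 - a) = 504 + 4*a)
(17266 - 7128) + A(-144, -83) = (17266 - 7128) + (504 + 4*(-144)) = 10138 + (504 - 576) = 10138 - 72 = 10066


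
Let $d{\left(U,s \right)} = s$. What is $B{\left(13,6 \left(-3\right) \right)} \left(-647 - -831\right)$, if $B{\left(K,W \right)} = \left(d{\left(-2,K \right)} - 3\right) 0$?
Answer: $0$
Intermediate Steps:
$B{\left(K,W \right)} = 0$ ($B{\left(K,W \right)} = \left(K - 3\right) 0 = \left(-3 + K\right) 0 = 0$)
$B{\left(13,6 \left(-3\right) \right)} \left(-647 - -831\right) = 0 \left(-647 - -831\right) = 0 \left(-647 + 831\right) = 0 \cdot 184 = 0$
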